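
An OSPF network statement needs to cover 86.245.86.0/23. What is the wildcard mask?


Subnet mask: 255.255.254.0
Wildcard = 255.255.255.255 - subnet mask
255 - 255 = 0
255 - 255 = 0
255 - 254 = 1
255 - 0 = 255
Wildcard: 0.0.1.255


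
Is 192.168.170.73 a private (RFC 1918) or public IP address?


RFC 1918 private ranges:
  10.0.0.0/8 (10.0.0.0 - 10.255.255.255)
  172.16.0.0/12 (172.16.0.0 - 172.31.255.255)
  192.168.0.0/16 (192.168.0.0 - 192.168.255.255)
Private (in 192.168.0.0/16)


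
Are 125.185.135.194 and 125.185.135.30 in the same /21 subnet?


Mask: 255.255.248.0
125.185.135.194 AND mask = 125.185.128.0
125.185.135.30 AND mask = 125.185.128.0
Yes, same subnet (125.185.128.0)


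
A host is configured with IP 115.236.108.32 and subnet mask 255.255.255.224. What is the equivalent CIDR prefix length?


Binary: 11111111.11111111.11111111.11100000
Count leading 1s
Prefix: /27


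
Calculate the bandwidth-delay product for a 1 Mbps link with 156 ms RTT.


BDP = bandwidth * RTT
= 1 Mbps * 156 ms
= 1 * 1e6 * 156 / 1000 bits
= 156000 bits
= 19500 bytes
= 19.043 KB
BDP = 156000 bits (19500 bytes)


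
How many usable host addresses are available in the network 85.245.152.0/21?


Host bits = 32 - 21 = 11
Total addresses = 2^11 = 2048
Usable = total - 2 (network and broadcast)
Usable hosts: 2046


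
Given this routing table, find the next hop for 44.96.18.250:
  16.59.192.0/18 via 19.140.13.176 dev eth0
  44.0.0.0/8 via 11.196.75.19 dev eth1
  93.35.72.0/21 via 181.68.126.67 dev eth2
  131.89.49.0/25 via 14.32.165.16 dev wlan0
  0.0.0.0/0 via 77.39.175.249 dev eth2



Longest prefix match for 44.96.18.250:
  /18 16.59.192.0: no
  /8 44.0.0.0: MATCH
  /21 93.35.72.0: no
  /25 131.89.49.0: no
  /0 0.0.0.0: MATCH
Selected: next-hop 11.196.75.19 via eth1 (matched /8)


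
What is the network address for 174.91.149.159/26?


IP:   10101110.01011011.10010101.10011111
Mask: 11111111.11111111.11111111.11000000
AND operation:
Net:  10101110.01011011.10010101.10000000
Network: 174.91.149.128/26


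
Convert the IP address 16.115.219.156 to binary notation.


16 = 00010000
115 = 01110011
219 = 11011011
156 = 10011100
Binary: 00010000.01110011.11011011.10011100


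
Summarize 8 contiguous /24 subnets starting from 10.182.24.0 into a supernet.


Original prefix: /24
Number of subnets: 8 = 2^3
New prefix = 24 - 3 = 21
Supernet: 10.182.24.0/21


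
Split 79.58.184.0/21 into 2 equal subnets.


New prefix = 21 + 1 = 22
Each subnet has 1024 addresses
  79.58.184.0/22
  79.58.188.0/22
Subnets: 79.58.184.0/22, 79.58.188.0/22


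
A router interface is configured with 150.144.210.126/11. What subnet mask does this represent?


/11 means 11 network bits, 21 host bits
Binary: 11111111111000000000000000000000
Mask: 255.224.0.0


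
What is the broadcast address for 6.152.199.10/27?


Network: 6.152.199.0/27
Host bits = 5
Set all host bits to 1:
Broadcast: 6.152.199.31


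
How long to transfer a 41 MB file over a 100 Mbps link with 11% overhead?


Effective throughput = 100 * (1 - 11/100) = 89 Mbps
File size in Mb = 41 * 8 = 328 Mb
Time = 328 / 89
Time = 3.6854 seconds


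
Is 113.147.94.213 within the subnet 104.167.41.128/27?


Subnet network: 104.167.41.128
Test IP AND mask: 113.147.94.192
No, 113.147.94.213 is not in 104.167.41.128/27


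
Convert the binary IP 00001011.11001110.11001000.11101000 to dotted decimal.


00001011 = 11
11001110 = 206
11001000 = 200
11101000 = 232
IP: 11.206.200.232


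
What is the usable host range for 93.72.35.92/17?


Network: 93.72.0.0
Broadcast: 93.72.127.255
First usable = network + 1
Last usable = broadcast - 1
Range: 93.72.0.1 to 93.72.127.254


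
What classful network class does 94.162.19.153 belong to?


First octet: 94
Binary: 01011110
0xxxxxxx -> Class A (1-126)
Class A, default mask 255.0.0.0 (/8)


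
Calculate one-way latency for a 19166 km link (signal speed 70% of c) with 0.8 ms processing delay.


Speed = 0.7 * 3e5 km/s = 210000 km/s
Propagation delay = 19166 / 210000 = 0.0913 s = 91.2667 ms
Processing delay = 0.8 ms
Total one-way latency = 92.0667 ms


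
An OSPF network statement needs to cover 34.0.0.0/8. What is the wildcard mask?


Subnet mask: 255.0.0.0
Wildcard = 255.255.255.255 - subnet mask
255 - 255 = 0
255 - 0 = 255
255 - 0 = 255
255 - 0 = 255
Wildcard: 0.255.255.255


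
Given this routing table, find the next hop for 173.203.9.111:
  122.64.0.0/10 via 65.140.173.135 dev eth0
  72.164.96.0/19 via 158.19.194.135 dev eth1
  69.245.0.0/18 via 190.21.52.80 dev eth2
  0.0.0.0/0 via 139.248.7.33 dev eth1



Longest prefix match for 173.203.9.111:
  /10 122.64.0.0: no
  /19 72.164.96.0: no
  /18 69.245.0.0: no
  /0 0.0.0.0: MATCH
Selected: next-hop 139.248.7.33 via eth1 (matched /0)


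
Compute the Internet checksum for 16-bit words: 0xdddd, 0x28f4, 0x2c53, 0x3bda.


Sum all words (with carry folding):
+ 0xdddd = 0xdddd
+ 0x28f4 = 0x06d2
+ 0x2c53 = 0x3325
+ 0x3bda = 0x6eff
One's complement: ~0x6eff
Checksum = 0x9100


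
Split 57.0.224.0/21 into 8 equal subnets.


New prefix = 21 + 3 = 24
Each subnet has 256 addresses
  57.0.224.0/24
  57.0.225.0/24
  57.0.226.0/24
  57.0.227.0/24
  57.0.228.0/24
  57.0.229.0/24
  57.0.230.0/24
  57.0.231.0/24
Subnets: 57.0.224.0/24, 57.0.225.0/24, 57.0.226.0/24, 57.0.227.0/24, 57.0.228.0/24, 57.0.229.0/24, 57.0.230.0/24, 57.0.231.0/24


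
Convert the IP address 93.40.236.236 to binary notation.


93 = 01011101
40 = 00101000
236 = 11101100
236 = 11101100
Binary: 01011101.00101000.11101100.11101100


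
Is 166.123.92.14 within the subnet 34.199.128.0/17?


Subnet network: 34.199.128.0
Test IP AND mask: 166.123.0.0
No, 166.123.92.14 is not in 34.199.128.0/17


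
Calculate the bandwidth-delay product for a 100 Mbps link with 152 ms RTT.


BDP = bandwidth * RTT
= 100 Mbps * 152 ms
= 100 * 1e6 * 152 / 1000 bits
= 15200000 bits
= 1900000 bytes
= 1855.4688 KB
BDP = 15200000 bits (1900000 bytes)


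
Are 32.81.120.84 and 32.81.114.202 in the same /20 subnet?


Mask: 255.255.240.0
32.81.120.84 AND mask = 32.81.112.0
32.81.114.202 AND mask = 32.81.112.0
Yes, same subnet (32.81.112.0)


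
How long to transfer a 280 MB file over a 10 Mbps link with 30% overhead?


Effective throughput = 10 * (1 - 30/100) = 7 Mbps
File size in Mb = 280 * 8 = 2240 Mb
Time = 2240 / 7
Time = 320 seconds


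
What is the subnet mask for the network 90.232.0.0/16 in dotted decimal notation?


/16 means 16 network bits, 16 host bits
Binary: 11111111111111110000000000000000
Mask: 255.255.0.0


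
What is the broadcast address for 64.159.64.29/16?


Network: 64.159.0.0/16
Host bits = 16
Set all host bits to 1:
Broadcast: 64.159.255.255


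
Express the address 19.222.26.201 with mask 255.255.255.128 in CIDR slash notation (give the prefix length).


Binary: 11111111.11111111.11111111.10000000
Count leading 1s
Prefix: /25


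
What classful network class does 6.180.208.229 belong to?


First octet: 6
Binary: 00000110
0xxxxxxx -> Class A (1-126)
Class A, default mask 255.0.0.0 (/8)


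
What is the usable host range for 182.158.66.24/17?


Network: 182.158.0.0
Broadcast: 182.158.127.255
First usable = network + 1
Last usable = broadcast - 1
Range: 182.158.0.1 to 182.158.127.254


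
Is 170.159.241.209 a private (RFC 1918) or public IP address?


RFC 1918 private ranges:
  10.0.0.0/8 (10.0.0.0 - 10.255.255.255)
  172.16.0.0/12 (172.16.0.0 - 172.31.255.255)
  192.168.0.0/16 (192.168.0.0 - 192.168.255.255)
Public (not in any RFC 1918 range)


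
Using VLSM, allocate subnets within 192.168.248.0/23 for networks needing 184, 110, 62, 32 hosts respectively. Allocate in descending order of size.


184 hosts -> /24 (254 usable): 192.168.248.0/24
110 hosts -> /25 (126 usable): 192.168.249.0/25
62 hosts -> /26 (62 usable): 192.168.249.128/26
32 hosts -> /26 (62 usable): 192.168.249.192/26
Allocation: 192.168.248.0/24 (184 hosts, 254 usable); 192.168.249.0/25 (110 hosts, 126 usable); 192.168.249.128/26 (62 hosts, 62 usable); 192.168.249.192/26 (32 hosts, 62 usable)


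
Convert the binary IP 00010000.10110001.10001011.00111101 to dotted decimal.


00010000 = 16
10110001 = 177
10001011 = 139
00111101 = 61
IP: 16.177.139.61


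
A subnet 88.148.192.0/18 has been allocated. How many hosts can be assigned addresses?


Host bits = 32 - 18 = 14
Total addresses = 2^14 = 16384
Usable = total - 2 (network and broadcast)
Usable hosts: 16382


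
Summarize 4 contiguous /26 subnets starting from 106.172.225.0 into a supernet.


Original prefix: /26
Number of subnets: 4 = 2^2
New prefix = 26 - 2 = 24
Supernet: 106.172.225.0/24


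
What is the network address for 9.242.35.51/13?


IP:   00001001.11110010.00100011.00110011
Mask: 11111111.11111000.00000000.00000000
AND operation:
Net:  00001001.11110000.00000000.00000000
Network: 9.240.0.0/13


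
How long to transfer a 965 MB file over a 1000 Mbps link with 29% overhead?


Effective throughput = 1000 * (1 - 29/100) = 710 Mbps
File size in Mb = 965 * 8 = 7720 Mb
Time = 7720 / 710
Time = 10.8732 seconds


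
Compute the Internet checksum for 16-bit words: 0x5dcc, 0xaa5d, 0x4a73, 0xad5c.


Sum all words (with carry folding):
+ 0x5dcc = 0x5dcc
+ 0xaa5d = 0x082a
+ 0x4a73 = 0x529d
+ 0xad5c = 0xfff9
One's complement: ~0xfff9
Checksum = 0x0006


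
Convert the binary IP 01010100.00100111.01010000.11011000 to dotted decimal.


01010100 = 84
00100111 = 39
01010000 = 80
11011000 = 216
IP: 84.39.80.216


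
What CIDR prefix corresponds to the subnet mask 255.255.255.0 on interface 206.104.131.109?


Binary: 11111111.11111111.11111111.00000000
Count leading 1s
Prefix: /24


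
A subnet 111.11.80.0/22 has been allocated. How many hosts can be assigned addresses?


Host bits = 32 - 22 = 10
Total addresses = 2^10 = 1024
Usable = total - 2 (network and broadcast)
Usable hosts: 1022


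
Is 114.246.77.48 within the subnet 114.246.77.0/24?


Subnet network: 114.246.77.0
Test IP AND mask: 114.246.77.0
Yes, 114.246.77.48 is in 114.246.77.0/24


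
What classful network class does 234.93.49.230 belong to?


First octet: 234
Binary: 11101010
1110xxxx -> Class D (224-239)
Class D (multicast), default mask N/A


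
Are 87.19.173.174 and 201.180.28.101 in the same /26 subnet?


Mask: 255.255.255.192
87.19.173.174 AND mask = 87.19.173.128
201.180.28.101 AND mask = 201.180.28.64
No, different subnets (87.19.173.128 vs 201.180.28.64)


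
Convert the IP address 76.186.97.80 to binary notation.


76 = 01001100
186 = 10111010
97 = 01100001
80 = 01010000
Binary: 01001100.10111010.01100001.01010000


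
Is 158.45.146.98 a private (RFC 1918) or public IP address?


RFC 1918 private ranges:
  10.0.0.0/8 (10.0.0.0 - 10.255.255.255)
  172.16.0.0/12 (172.16.0.0 - 172.31.255.255)
  192.168.0.0/16 (192.168.0.0 - 192.168.255.255)
Public (not in any RFC 1918 range)


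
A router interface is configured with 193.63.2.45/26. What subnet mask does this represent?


/26 means 26 network bits, 6 host bits
Binary: 11111111111111111111111111000000
Mask: 255.255.255.192


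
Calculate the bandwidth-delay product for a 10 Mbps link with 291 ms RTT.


BDP = bandwidth * RTT
= 10 Mbps * 291 ms
= 10 * 1e6 * 291 / 1000 bits
= 2910000 bits
= 363750 bytes
= 355.2246 KB
BDP = 2910000 bits (363750 bytes)


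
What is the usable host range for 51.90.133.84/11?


Network: 51.64.0.0
Broadcast: 51.95.255.255
First usable = network + 1
Last usable = broadcast - 1
Range: 51.64.0.1 to 51.95.255.254


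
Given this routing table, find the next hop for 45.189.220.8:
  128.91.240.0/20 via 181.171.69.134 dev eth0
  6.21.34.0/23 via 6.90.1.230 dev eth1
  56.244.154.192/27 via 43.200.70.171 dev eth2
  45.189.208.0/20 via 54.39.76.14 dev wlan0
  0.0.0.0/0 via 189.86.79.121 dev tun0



Longest prefix match for 45.189.220.8:
  /20 128.91.240.0: no
  /23 6.21.34.0: no
  /27 56.244.154.192: no
  /20 45.189.208.0: MATCH
  /0 0.0.0.0: MATCH
Selected: next-hop 54.39.76.14 via wlan0 (matched /20)


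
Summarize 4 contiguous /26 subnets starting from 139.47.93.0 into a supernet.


Original prefix: /26
Number of subnets: 4 = 2^2
New prefix = 26 - 2 = 24
Supernet: 139.47.93.0/24


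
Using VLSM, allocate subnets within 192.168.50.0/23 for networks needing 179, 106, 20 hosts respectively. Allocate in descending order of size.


179 hosts -> /24 (254 usable): 192.168.50.0/24
106 hosts -> /25 (126 usable): 192.168.51.0/25
20 hosts -> /27 (30 usable): 192.168.51.128/27
Allocation: 192.168.50.0/24 (179 hosts, 254 usable); 192.168.51.0/25 (106 hosts, 126 usable); 192.168.51.128/27 (20 hosts, 30 usable)


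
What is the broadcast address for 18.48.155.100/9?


Network: 18.0.0.0/9
Host bits = 23
Set all host bits to 1:
Broadcast: 18.127.255.255


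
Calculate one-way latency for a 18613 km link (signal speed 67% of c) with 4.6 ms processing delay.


Speed = 0.67 * 3e5 km/s = 201000 km/s
Propagation delay = 18613 / 201000 = 0.0926 s = 92.602 ms
Processing delay = 4.6 ms
Total one-way latency = 97.202 ms


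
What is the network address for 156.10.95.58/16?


IP:   10011100.00001010.01011111.00111010
Mask: 11111111.11111111.00000000.00000000
AND operation:
Net:  10011100.00001010.00000000.00000000
Network: 156.10.0.0/16


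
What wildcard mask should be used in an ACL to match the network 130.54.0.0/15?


Subnet mask: 255.254.0.0
Wildcard = 255.255.255.255 - subnet mask
255 - 255 = 0
255 - 254 = 1
255 - 0 = 255
255 - 0 = 255
Wildcard: 0.1.255.255


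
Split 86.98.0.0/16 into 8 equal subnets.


New prefix = 16 + 3 = 19
Each subnet has 8192 addresses
  86.98.0.0/19
  86.98.32.0/19
  86.98.64.0/19
  86.98.96.0/19
  86.98.128.0/19
  86.98.160.0/19
  86.98.192.0/19
  86.98.224.0/19
Subnets: 86.98.0.0/19, 86.98.32.0/19, 86.98.64.0/19, 86.98.96.0/19, 86.98.128.0/19, 86.98.160.0/19, 86.98.192.0/19, 86.98.224.0/19


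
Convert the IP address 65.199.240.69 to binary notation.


65 = 01000001
199 = 11000111
240 = 11110000
69 = 01000101
Binary: 01000001.11000111.11110000.01000101


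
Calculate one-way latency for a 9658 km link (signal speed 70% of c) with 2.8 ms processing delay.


Speed = 0.7 * 3e5 km/s = 210000 km/s
Propagation delay = 9658 / 210000 = 0.046 s = 45.9905 ms
Processing delay = 2.8 ms
Total one-way latency = 48.7905 ms


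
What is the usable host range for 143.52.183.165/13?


Network: 143.48.0.0
Broadcast: 143.55.255.255
First usable = network + 1
Last usable = broadcast - 1
Range: 143.48.0.1 to 143.55.255.254


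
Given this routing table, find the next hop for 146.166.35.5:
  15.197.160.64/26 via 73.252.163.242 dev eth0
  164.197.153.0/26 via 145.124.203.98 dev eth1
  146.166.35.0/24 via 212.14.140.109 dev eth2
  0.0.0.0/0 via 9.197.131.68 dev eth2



Longest prefix match for 146.166.35.5:
  /26 15.197.160.64: no
  /26 164.197.153.0: no
  /24 146.166.35.0: MATCH
  /0 0.0.0.0: MATCH
Selected: next-hop 212.14.140.109 via eth2 (matched /24)


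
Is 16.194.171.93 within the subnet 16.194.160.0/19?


Subnet network: 16.194.160.0
Test IP AND mask: 16.194.160.0
Yes, 16.194.171.93 is in 16.194.160.0/19


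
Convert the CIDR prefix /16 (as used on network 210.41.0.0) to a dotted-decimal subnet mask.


/16 means 16 network bits, 16 host bits
Binary: 11111111111111110000000000000000
Mask: 255.255.0.0


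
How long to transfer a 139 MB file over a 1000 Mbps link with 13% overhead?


Effective throughput = 1000 * (1 - 13/100) = 870 Mbps
File size in Mb = 139 * 8 = 1112 Mb
Time = 1112 / 870
Time = 1.2782 seconds


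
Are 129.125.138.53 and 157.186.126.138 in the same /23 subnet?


Mask: 255.255.254.0
129.125.138.53 AND mask = 129.125.138.0
157.186.126.138 AND mask = 157.186.126.0
No, different subnets (129.125.138.0 vs 157.186.126.0)


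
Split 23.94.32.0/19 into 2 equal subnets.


New prefix = 19 + 1 = 20
Each subnet has 4096 addresses
  23.94.32.0/20
  23.94.48.0/20
Subnets: 23.94.32.0/20, 23.94.48.0/20


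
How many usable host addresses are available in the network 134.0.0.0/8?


Host bits = 32 - 8 = 24
Total addresses = 2^24 = 16777216
Usable = total - 2 (network and broadcast)
Usable hosts: 16777214


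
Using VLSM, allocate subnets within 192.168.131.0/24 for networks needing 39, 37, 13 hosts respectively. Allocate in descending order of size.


39 hosts -> /26 (62 usable): 192.168.131.0/26
37 hosts -> /26 (62 usable): 192.168.131.64/26
13 hosts -> /28 (14 usable): 192.168.131.128/28
Allocation: 192.168.131.0/26 (39 hosts, 62 usable); 192.168.131.64/26 (37 hosts, 62 usable); 192.168.131.128/28 (13 hosts, 14 usable)


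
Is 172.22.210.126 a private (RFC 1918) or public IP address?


RFC 1918 private ranges:
  10.0.0.0/8 (10.0.0.0 - 10.255.255.255)
  172.16.0.0/12 (172.16.0.0 - 172.31.255.255)
  192.168.0.0/16 (192.168.0.0 - 192.168.255.255)
Private (in 172.16.0.0/12)


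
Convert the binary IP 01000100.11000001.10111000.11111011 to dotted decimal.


01000100 = 68
11000001 = 193
10111000 = 184
11111011 = 251
IP: 68.193.184.251


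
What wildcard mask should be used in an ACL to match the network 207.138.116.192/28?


Subnet mask: 255.255.255.240
Wildcard = 255.255.255.255 - subnet mask
255 - 255 = 0
255 - 255 = 0
255 - 255 = 0
255 - 240 = 15
Wildcard: 0.0.0.15


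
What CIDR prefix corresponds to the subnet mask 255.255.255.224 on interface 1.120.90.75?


Binary: 11111111.11111111.11111111.11100000
Count leading 1s
Prefix: /27


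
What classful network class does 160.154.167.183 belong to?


First octet: 160
Binary: 10100000
10xxxxxx -> Class B (128-191)
Class B, default mask 255.255.0.0 (/16)


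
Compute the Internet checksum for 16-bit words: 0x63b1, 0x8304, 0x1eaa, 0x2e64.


Sum all words (with carry folding):
+ 0x63b1 = 0x63b1
+ 0x8304 = 0xe6b5
+ 0x1eaa = 0x0560
+ 0x2e64 = 0x33c4
One's complement: ~0x33c4
Checksum = 0xcc3b


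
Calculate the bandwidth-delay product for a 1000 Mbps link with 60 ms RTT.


BDP = bandwidth * RTT
= 1000 Mbps * 60 ms
= 1000 * 1e6 * 60 / 1000 bits
= 60000000 bits
= 7500000 bytes
= 7324.2188 KB
BDP = 60000000 bits (7500000 bytes)


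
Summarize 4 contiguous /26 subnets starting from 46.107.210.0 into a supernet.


Original prefix: /26
Number of subnets: 4 = 2^2
New prefix = 26 - 2 = 24
Supernet: 46.107.210.0/24


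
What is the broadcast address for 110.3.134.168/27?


Network: 110.3.134.160/27
Host bits = 5
Set all host bits to 1:
Broadcast: 110.3.134.191


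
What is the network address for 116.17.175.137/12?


IP:   01110100.00010001.10101111.10001001
Mask: 11111111.11110000.00000000.00000000
AND operation:
Net:  01110100.00010000.00000000.00000000
Network: 116.16.0.0/12


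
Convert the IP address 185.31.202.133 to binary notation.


185 = 10111001
31 = 00011111
202 = 11001010
133 = 10000101
Binary: 10111001.00011111.11001010.10000101


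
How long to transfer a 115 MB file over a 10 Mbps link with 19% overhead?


Effective throughput = 10 * (1 - 19/100) = 8.1 Mbps
File size in Mb = 115 * 8 = 920 Mb
Time = 920 / 8.1
Time = 113.5802 seconds


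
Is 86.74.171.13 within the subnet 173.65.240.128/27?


Subnet network: 173.65.240.128
Test IP AND mask: 86.74.171.0
No, 86.74.171.13 is not in 173.65.240.128/27


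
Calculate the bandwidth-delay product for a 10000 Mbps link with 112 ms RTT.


BDP = bandwidth * RTT
= 10000 Mbps * 112 ms
= 10000 * 1e6 * 112 / 1000 bits
= 1120000000 bits
= 140000000 bytes
= 136718.75 KB
BDP = 1120000000 bits (140000000 bytes)


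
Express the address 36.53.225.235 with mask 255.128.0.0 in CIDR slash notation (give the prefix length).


Binary: 11111111.10000000.00000000.00000000
Count leading 1s
Prefix: /9


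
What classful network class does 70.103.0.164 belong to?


First octet: 70
Binary: 01000110
0xxxxxxx -> Class A (1-126)
Class A, default mask 255.0.0.0 (/8)


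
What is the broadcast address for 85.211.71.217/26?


Network: 85.211.71.192/26
Host bits = 6
Set all host bits to 1:
Broadcast: 85.211.71.255


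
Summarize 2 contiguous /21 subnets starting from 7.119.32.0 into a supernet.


Original prefix: /21
Number of subnets: 2 = 2^1
New prefix = 21 - 1 = 20
Supernet: 7.119.32.0/20


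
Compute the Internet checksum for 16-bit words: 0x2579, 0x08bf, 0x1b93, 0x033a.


Sum all words (with carry folding):
+ 0x2579 = 0x2579
+ 0x08bf = 0x2e38
+ 0x1b93 = 0x49cb
+ 0x033a = 0x4d05
One's complement: ~0x4d05
Checksum = 0xb2fa


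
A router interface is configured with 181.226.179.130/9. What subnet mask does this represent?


/9 means 9 network bits, 23 host bits
Binary: 11111111100000000000000000000000
Mask: 255.128.0.0


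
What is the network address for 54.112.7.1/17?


IP:   00110110.01110000.00000111.00000001
Mask: 11111111.11111111.10000000.00000000
AND operation:
Net:  00110110.01110000.00000000.00000000
Network: 54.112.0.0/17


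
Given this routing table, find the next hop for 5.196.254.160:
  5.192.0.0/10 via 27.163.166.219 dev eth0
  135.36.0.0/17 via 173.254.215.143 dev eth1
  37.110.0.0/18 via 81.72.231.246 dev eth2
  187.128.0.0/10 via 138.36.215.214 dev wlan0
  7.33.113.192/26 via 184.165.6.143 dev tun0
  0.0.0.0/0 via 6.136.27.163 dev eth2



Longest prefix match for 5.196.254.160:
  /10 5.192.0.0: MATCH
  /17 135.36.0.0: no
  /18 37.110.0.0: no
  /10 187.128.0.0: no
  /26 7.33.113.192: no
  /0 0.0.0.0: MATCH
Selected: next-hop 27.163.166.219 via eth0 (matched /10)


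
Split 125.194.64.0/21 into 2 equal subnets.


New prefix = 21 + 1 = 22
Each subnet has 1024 addresses
  125.194.64.0/22
  125.194.68.0/22
Subnets: 125.194.64.0/22, 125.194.68.0/22


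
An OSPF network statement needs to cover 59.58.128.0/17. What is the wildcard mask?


Subnet mask: 255.255.128.0
Wildcard = 255.255.255.255 - subnet mask
255 - 255 = 0
255 - 255 = 0
255 - 128 = 127
255 - 0 = 255
Wildcard: 0.0.127.255


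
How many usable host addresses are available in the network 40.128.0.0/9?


Host bits = 32 - 9 = 23
Total addresses = 2^23 = 8388608
Usable = total - 2 (network and broadcast)
Usable hosts: 8388606


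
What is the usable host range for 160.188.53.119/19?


Network: 160.188.32.0
Broadcast: 160.188.63.255
First usable = network + 1
Last usable = broadcast - 1
Range: 160.188.32.1 to 160.188.63.254


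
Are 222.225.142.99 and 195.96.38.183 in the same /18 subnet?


Mask: 255.255.192.0
222.225.142.99 AND mask = 222.225.128.0
195.96.38.183 AND mask = 195.96.0.0
No, different subnets (222.225.128.0 vs 195.96.0.0)


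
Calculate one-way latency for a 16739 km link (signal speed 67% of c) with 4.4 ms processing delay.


Speed = 0.67 * 3e5 km/s = 201000 km/s
Propagation delay = 16739 / 201000 = 0.0833 s = 83.2786 ms
Processing delay = 4.4 ms
Total one-way latency = 87.6786 ms


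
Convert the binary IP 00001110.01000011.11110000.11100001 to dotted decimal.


00001110 = 14
01000011 = 67
11110000 = 240
11100001 = 225
IP: 14.67.240.225


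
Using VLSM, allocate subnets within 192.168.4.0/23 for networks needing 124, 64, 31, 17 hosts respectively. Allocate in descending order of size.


124 hosts -> /25 (126 usable): 192.168.4.0/25
64 hosts -> /25 (126 usable): 192.168.4.128/25
31 hosts -> /26 (62 usable): 192.168.5.0/26
17 hosts -> /27 (30 usable): 192.168.5.64/27
Allocation: 192.168.4.0/25 (124 hosts, 126 usable); 192.168.4.128/25 (64 hosts, 126 usable); 192.168.5.0/26 (31 hosts, 62 usable); 192.168.5.64/27 (17 hosts, 30 usable)


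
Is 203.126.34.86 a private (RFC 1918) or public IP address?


RFC 1918 private ranges:
  10.0.0.0/8 (10.0.0.0 - 10.255.255.255)
  172.16.0.0/12 (172.16.0.0 - 172.31.255.255)
  192.168.0.0/16 (192.168.0.0 - 192.168.255.255)
Public (not in any RFC 1918 range)


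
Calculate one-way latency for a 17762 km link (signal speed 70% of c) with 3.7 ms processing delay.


Speed = 0.7 * 3e5 km/s = 210000 km/s
Propagation delay = 17762 / 210000 = 0.0846 s = 84.581 ms
Processing delay = 3.7 ms
Total one-way latency = 88.281 ms


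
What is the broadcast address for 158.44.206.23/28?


Network: 158.44.206.16/28
Host bits = 4
Set all host bits to 1:
Broadcast: 158.44.206.31


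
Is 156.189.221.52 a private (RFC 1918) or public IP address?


RFC 1918 private ranges:
  10.0.0.0/8 (10.0.0.0 - 10.255.255.255)
  172.16.0.0/12 (172.16.0.0 - 172.31.255.255)
  192.168.0.0/16 (192.168.0.0 - 192.168.255.255)
Public (not in any RFC 1918 range)


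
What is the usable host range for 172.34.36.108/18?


Network: 172.34.0.0
Broadcast: 172.34.63.255
First usable = network + 1
Last usable = broadcast - 1
Range: 172.34.0.1 to 172.34.63.254


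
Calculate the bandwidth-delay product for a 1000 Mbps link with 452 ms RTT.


BDP = bandwidth * RTT
= 1000 Mbps * 452 ms
= 1000 * 1e6 * 452 / 1000 bits
= 452000000 bits
= 56500000 bytes
= 55175.7812 KB
BDP = 452000000 bits (56500000 bytes)


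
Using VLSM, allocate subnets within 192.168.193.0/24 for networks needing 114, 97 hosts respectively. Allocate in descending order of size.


114 hosts -> /25 (126 usable): 192.168.193.0/25
97 hosts -> /25 (126 usable): 192.168.193.128/25
Allocation: 192.168.193.0/25 (114 hosts, 126 usable); 192.168.193.128/25 (97 hosts, 126 usable)


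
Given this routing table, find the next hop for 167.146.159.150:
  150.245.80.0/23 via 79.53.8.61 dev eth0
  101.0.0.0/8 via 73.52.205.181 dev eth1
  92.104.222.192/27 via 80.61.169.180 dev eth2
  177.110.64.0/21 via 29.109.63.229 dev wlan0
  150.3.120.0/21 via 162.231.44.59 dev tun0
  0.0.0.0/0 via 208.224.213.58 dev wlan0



Longest prefix match for 167.146.159.150:
  /23 150.245.80.0: no
  /8 101.0.0.0: no
  /27 92.104.222.192: no
  /21 177.110.64.0: no
  /21 150.3.120.0: no
  /0 0.0.0.0: MATCH
Selected: next-hop 208.224.213.58 via wlan0 (matched /0)


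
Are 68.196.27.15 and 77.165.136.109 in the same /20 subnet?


Mask: 255.255.240.0
68.196.27.15 AND mask = 68.196.16.0
77.165.136.109 AND mask = 77.165.128.0
No, different subnets (68.196.16.0 vs 77.165.128.0)


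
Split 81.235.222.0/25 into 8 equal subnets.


New prefix = 25 + 3 = 28
Each subnet has 16 addresses
  81.235.222.0/28
  81.235.222.16/28
  81.235.222.32/28
  81.235.222.48/28
  81.235.222.64/28
  81.235.222.80/28
  81.235.222.96/28
  81.235.222.112/28
Subnets: 81.235.222.0/28, 81.235.222.16/28, 81.235.222.32/28, 81.235.222.48/28, 81.235.222.64/28, 81.235.222.80/28, 81.235.222.96/28, 81.235.222.112/28


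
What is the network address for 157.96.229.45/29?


IP:   10011101.01100000.11100101.00101101
Mask: 11111111.11111111.11111111.11111000
AND operation:
Net:  10011101.01100000.11100101.00101000
Network: 157.96.229.40/29


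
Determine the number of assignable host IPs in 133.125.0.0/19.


Host bits = 32 - 19 = 13
Total addresses = 2^13 = 8192
Usable = total - 2 (network and broadcast)
Usable hosts: 8190


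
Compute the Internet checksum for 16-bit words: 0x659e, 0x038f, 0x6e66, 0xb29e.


Sum all words (with carry folding):
+ 0x659e = 0x659e
+ 0x038f = 0x692d
+ 0x6e66 = 0xd793
+ 0xb29e = 0x8a32
One's complement: ~0x8a32
Checksum = 0x75cd


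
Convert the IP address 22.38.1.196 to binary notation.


22 = 00010110
38 = 00100110
1 = 00000001
196 = 11000100
Binary: 00010110.00100110.00000001.11000100


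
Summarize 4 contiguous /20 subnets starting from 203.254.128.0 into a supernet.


Original prefix: /20
Number of subnets: 4 = 2^2
New prefix = 20 - 2 = 18
Supernet: 203.254.128.0/18


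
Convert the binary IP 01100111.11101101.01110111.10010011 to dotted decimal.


01100111 = 103
11101101 = 237
01110111 = 119
10010011 = 147
IP: 103.237.119.147


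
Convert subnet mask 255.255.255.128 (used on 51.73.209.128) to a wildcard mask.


Subnet mask: 255.255.255.128
Wildcard = 255.255.255.255 - subnet mask
255 - 255 = 0
255 - 255 = 0
255 - 255 = 0
255 - 128 = 127
Wildcard: 0.0.0.127


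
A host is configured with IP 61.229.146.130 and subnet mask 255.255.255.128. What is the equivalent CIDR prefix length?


Binary: 11111111.11111111.11111111.10000000
Count leading 1s
Prefix: /25


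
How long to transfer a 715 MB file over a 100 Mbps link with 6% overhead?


Effective throughput = 100 * (1 - 6/100) = 94 Mbps
File size in Mb = 715 * 8 = 5720 Mb
Time = 5720 / 94
Time = 60.8511 seconds


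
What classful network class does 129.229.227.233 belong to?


First octet: 129
Binary: 10000001
10xxxxxx -> Class B (128-191)
Class B, default mask 255.255.0.0 (/16)


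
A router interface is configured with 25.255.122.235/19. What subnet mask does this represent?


/19 means 19 network bits, 13 host bits
Binary: 11111111111111111110000000000000
Mask: 255.255.224.0


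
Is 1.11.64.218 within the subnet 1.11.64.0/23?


Subnet network: 1.11.64.0
Test IP AND mask: 1.11.64.0
Yes, 1.11.64.218 is in 1.11.64.0/23


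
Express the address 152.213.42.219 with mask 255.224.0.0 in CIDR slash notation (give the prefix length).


Binary: 11111111.11100000.00000000.00000000
Count leading 1s
Prefix: /11


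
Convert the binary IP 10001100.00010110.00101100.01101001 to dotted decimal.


10001100 = 140
00010110 = 22
00101100 = 44
01101001 = 105
IP: 140.22.44.105


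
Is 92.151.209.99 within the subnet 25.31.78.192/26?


Subnet network: 25.31.78.192
Test IP AND mask: 92.151.209.64
No, 92.151.209.99 is not in 25.31.78.192/26


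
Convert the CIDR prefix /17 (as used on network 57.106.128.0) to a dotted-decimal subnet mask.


/17 means 17 network bits, 15 host bits
Binary: 11111111111111111000000000000000
Mask: 255.255.128.0


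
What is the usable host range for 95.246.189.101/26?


Network: 95.246.189.64
Broadcast: 95.246.189.127
First usable = network + 1
Last usable = broadcast - 1
Range: 95.246.189.65 to 95.246.189.126


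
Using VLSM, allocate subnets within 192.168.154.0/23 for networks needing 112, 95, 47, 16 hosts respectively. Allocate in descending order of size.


112 hosts -> /25 (126 usable): 192.168.154.0/25
95 hosts -> /25 (126 usable): 192.168.154.128/25
47 hosts -> /26 (62 usable): 192.168.155.0/26
16 hosts -> /27 (30 usable): 192.168.155.64/27
Allocation: 192.168.154.0/25 (112 hosts, 126 usable); 192.168.154.128/25 (95 hosts, 126 usable); 192.168.155.0/26 (47 hosts, 62 usable); 192.168.155.64/27 (16 hosts, 30 usable)


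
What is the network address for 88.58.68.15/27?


IP:   01011000.00111010.01000100.00001111
Mask: 11111111.11111111.11111111.11100000
AND operation:
Net:  01011000.00111010.01000100.00000000
Network: 88.58.68.0/27


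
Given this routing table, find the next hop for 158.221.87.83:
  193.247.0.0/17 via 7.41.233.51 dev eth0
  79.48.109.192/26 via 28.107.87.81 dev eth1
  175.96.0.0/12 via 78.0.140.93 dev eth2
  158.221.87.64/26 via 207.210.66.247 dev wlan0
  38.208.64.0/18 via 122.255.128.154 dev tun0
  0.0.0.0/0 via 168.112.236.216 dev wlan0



Longest prefix match for 158.221.87.83:
  /17 193.247.0.0: no
  /26 79.48.109.192: no
  /12 175.96.0.0: no
  /26 158.221.87.64: MATCH
  /18 38.208.64.0: no
  /0 0.0.0.0: MATCH
Selected: next-hop 207.210.66.247 via wlan0 (matched /26)


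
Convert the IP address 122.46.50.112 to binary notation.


122 = 01111010
46 = 00101110
50 = 00110010
112 = 01110000
Binary: 01111010.00101110.00110010.01110000


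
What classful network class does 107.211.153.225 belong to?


First octet: 107
Binary: 01101011
0xxxxxxx -> Class A (1-126)
Class A, default mask 255.0.0.0 (/8)


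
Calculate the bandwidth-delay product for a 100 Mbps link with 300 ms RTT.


BDP = bandwidth * RTT
= 100 Mbps * 300 ms
= 100 * 1e6 * 300 / 1000 bits
= 30000000 bits
= 3750000 bytes
= 3662.1094 KB
BDP = 30000000 bits (3750000 bytes)


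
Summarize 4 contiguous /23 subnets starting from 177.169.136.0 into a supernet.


Original prefix: /23
Number of subnets: 4 = 2^2
New prefix = 23 - 2 = 21
Supernet: 177.169.136.0/21


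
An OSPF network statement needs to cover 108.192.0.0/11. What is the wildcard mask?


Subnet mask: 255.224.0.0
Wildcard = 255.255.255.255 - subnet mask
255 - 255 = 0
255 - 224 = 31
255 - 0 = 255
255 - 0 = 255
Wildcard: 0.31.255.255


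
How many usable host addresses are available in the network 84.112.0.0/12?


Host bits = 32 - 12 = 20
Total addresses = 2^20 = 1048576
Usable = total - 2 (network and broadcast)
Usable hosts: 1048574


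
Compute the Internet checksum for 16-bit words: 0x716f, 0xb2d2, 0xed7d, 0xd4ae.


Sum all words (with carry folding):
+ 0x716f = 0x716f
+ 0xb2d2 = 0x2442
+ 0xed7d = 0x11c0
+ 0xd4ae = 0xe66e
One's complement: ~0xe66e
Checksum = 0x1991


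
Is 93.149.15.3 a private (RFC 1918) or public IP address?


RFC 1918 private ranges:
  10.0.0.0/8 (10.0.0.0 - 10.255.255.255)
  172.16.0.0/12 (172.16.0.0 - 172.31.255.255)
  192.168.0.0/16 (192.168.0.0 - 192.168.255.255)
Public (not in any RFC 1918 range)


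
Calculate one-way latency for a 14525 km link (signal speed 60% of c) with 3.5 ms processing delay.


Speed = 0.6 * 3e5 km/s = 180000 km/s
Propagation delay = 14525 / 180000 = 0.0807 s = 80.6944 ms
Processing delay = 3.5 ms
Total one-way latency = 84.1944 ms


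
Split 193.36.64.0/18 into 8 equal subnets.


New prefix = 18 + 3 = 21
Each subnet has 2048 addresses
  193.36.64.0/21
  193.36.72.0/21
  193.36.80.0/21
  193.36.88.0/21
  193.36.96.0/21
  193.36.104.0/21
  193.36.112.0/21
  193.36.120.0/21
Subnets: 193.36.64.0/21, 193.36.72.0/21, 193.36.80.0/21, 193.36.88.0/21, 193.36.96.0/21, 193.36.104.0/21, 193.36.112.0/21, 193.36.120.0/21


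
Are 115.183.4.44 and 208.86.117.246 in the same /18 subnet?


Mask: 255.255.192.0
115.183.4.44 AND mask = 115.183.0.0
208.86.117.246 AND mask = 208.86.64.0
No, different subnets (115.183.0.0 vs 208.86.64.0)


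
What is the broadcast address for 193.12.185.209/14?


Network: 193.12.0.0/14
Host bits = 18
Set all host bits to 1:
Broadcast: 193.15.255.255


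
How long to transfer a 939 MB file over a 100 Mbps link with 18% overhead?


Effective throughput = 100 * (1 - 18/100) = 82 Mbps
File size in Mb = 939 * 8 = 7512 Mb
Time = 7512 / 82
Time = 91.6098 seconds


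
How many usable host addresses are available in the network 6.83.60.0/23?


Host bits = 32 - 23 = 9
Total addresses = 2^9 = 512
Usable = total - 2 (network and broadcast)
Usable hosts: 510


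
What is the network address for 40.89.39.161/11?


IP:   00101000.01011001.00100111.10100001
Mask: 11111111.11100000.00000000.00000000
AND operation:
Net:  00101000.01000000.00000000.00000000
Network: 40.64.0.0/11


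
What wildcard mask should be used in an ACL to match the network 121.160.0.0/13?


Subnet mask: 255.248.0.0
Wildcard = 255.255.255.255 - subnet mask
255 - 255 = 0
255 - 248 = 7
255 - 0 = 255
255 - 0 = 255
Wildcard: 0.7.255.255


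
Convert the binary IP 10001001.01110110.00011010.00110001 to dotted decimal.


10001001 = 137
01110110 = 118
00011010 = 26
00110001 = 49
IP: 137.118.26.49


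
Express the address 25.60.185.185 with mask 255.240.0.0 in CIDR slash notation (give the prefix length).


Binary: 11111111.11110000.00000000.00000000
Count leading 1s
Prefix: /12


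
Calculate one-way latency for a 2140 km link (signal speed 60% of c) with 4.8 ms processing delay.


Speed = 0.6 * 3e5 km/s = 180000 km/s
Propagation delay = 2140 / 180000 = 0.0119 s = 11.8889 ms
Processing delay = 4.8 ms
Total one-way latency = 16.6889 ms


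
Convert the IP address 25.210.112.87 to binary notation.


25 = 00011001
210 = 11010010
112 = 01110000
87 = 01010111
Binary: 00011001.11010010.01110000.01010111


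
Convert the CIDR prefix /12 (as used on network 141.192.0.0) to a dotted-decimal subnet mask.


/12 means 12 network bits, 20 host bits
Binary: 11111111111100000000000000000000
Mask: 255.240.0.0


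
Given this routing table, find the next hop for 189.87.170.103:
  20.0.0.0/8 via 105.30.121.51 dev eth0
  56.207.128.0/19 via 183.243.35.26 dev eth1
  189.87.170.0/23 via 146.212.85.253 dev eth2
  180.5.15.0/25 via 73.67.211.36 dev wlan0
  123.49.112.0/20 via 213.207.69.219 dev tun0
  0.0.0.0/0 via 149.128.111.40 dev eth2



Longest prefix match for 189.87.170.103:
  /8 20.0.0.0: no
  /19 56.207.128.0: no
  /23 189.87.170.0: MATCH
  /25 180.5.15.0: no
  /20 123.49.112.0: no
  /0 0.0.0.0: MATCH
Selected: next-hop 146.212.85.253 via eth2 (matched /23)


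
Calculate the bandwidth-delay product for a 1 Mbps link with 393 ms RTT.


BDP = bandwidth * RTT
= 1 Mbps * 393 ms
= 1 * 1e6 * 393 / 1000 bits
= 393000 bits
= 49125 bytes
= 47.9736 KB
BDP = 393000 bits (49125 bytes)


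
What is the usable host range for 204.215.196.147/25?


Network: 204.215.196.128
Broadcast: 204.215.196.255
First usable = network + 1
Last usable = broadcast - 1
Range: 204.215.196.129 to 204.215.196.254


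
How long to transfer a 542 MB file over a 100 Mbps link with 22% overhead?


Effective throughput = 100 * (1 - 22/100) = 78 Mbps
File size in Mb = 542 * 8 = 4336 Mb
Time = 4336 / 78
Time = 55.5897 seconds


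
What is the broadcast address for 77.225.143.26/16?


Network: 77.225.0.0/16
Host bits = 16
Set all host bits to 1:
Broadcast: 77.225.255.255


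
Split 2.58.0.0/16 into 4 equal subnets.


New prefix = 16 + 2 = 18
Each subnet has 16384 addresses
  2.58.0.0/18
  2.58.64.0/18
  2.58.128.0/18
  2.58.192.0/18
Subnets: 2.58.0.0/18, 2.58.64.0/18, 2.58.128.0/18, 2.58.192.0/18


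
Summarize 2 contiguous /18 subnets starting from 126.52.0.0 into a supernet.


Original prefix: /18
Number of subnets: 2 = 2^1
New prefix = 18 - 1 = 17
Supernet: 126.52.0.0/17


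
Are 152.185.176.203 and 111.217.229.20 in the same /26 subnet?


Mask: 255.255.255.192
152.185.176.203 AND mask = 152.185.176.192
111.217.229.20 AND mask = 111.217.229.0
No, different subnets (152.185.176.192 vs 111.217.229.0)


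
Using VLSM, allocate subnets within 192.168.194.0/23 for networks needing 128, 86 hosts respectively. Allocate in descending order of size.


128 hosts -> /24 (254 usable): 192.168.194.0/24
86 hosts -> /25 (126 usable): 192.168.195.0/25
Allocation: 192.168.194.0/24 (128 hosts, 254 usable); 192.168.195.0/25 (86 hosts, 126 usable)


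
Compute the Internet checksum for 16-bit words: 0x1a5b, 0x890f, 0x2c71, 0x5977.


Sum all words (with carry folding):
+ 0x1a5b = 0x1a5b
+ 0x890f = 0xa36a
+ 0x2c71 = 0xcfdb
+ 0x5977 = 0x2953
One's complement: ~0x2953
Checksum = 0xd6ac


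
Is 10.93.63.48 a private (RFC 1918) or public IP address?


RFC 1918 private ranges:
  10.0.0.0/8 (10.0.0.0 - 10.255.255.255)
  172.16.0.0/12 (172.16.0.0 - 172.31.255.255)
  192.168.0.0/16 (192.168.0.0 - 192.168.255.255)
Private (in 10.0.0.0/8)


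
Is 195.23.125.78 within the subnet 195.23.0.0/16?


Subnet network: 195.23.0.0
Test IP AND mask: 195.23.0.0
Yes, 195.23.125.78 is in 195.23.0.0/16


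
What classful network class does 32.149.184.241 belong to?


First octet: 32
Binary: 00100000
0xxxxxxx -> Class A (1-126)
Class A, default mask 255.0.0.0 (/8)


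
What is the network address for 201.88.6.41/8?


IP:   11001001.01011000.00000110.00101001
Mask: 11111111.00000000.00000000.00000000
AND operation:
Net:  11001001.00000000.00000000.00000000
Network: 201.0.0.0/8


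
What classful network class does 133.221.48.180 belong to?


First octet: 133
Binary: 10000101
10xxxxxx -> Class B (128-191)
Class B, default mask 255.255.0.0 (/16)


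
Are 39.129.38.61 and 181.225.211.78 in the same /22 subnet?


Mask: 255.255.252.0
39.129.38.61 AND mask = 39.129.36.0
181.225.211.78 AND mask = 181.225.208.0
No, different subnets (39.129.36.0 vs 181.225.208.0)


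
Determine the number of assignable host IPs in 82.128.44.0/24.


Host bits = 32 - 24 = 8
Total addresses = 2^8 = 256
Usable = total - 2 (network and broadcast)
Usable hosts: 254
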